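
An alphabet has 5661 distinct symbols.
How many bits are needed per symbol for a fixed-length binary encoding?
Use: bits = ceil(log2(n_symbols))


log2(5661) = 12.4668
Bracket: 2^12 = 4096 < 5661 <= 2^13 = 8192
So ceil(log2(5661)) = 13

bits = ceil(log2(5661)) = ceil(12.4668) = 13 bits


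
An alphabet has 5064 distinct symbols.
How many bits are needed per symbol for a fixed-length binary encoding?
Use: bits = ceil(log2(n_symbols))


log2(5064) = 12.3061
Bracket: 2^12 = 4096 < 5064 <= 2^13 = 8192
So ceil(log2(5064)) = 13

bits = ceil(log2(5064)) = ceil(12.3061) = 13 bits


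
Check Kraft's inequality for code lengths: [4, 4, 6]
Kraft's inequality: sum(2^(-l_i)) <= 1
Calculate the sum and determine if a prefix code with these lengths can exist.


Sum = 2^(-4) + 2^(-4) + 2^(-6)
    = 0.0625 + 0.0625 + 0.015625
    = 9/64 = 0.140625
Since 0.140625 <= 1, Kraft's inequality IS satisfied.
A prefix code with these lengths CAN exist.

Kraft sum = 0.140625. Satisfied.


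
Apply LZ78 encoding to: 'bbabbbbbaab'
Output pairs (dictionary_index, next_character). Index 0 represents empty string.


LZ78 encoding steps:
Dictionary: {0: ''}
Step 1: w='' (idx 0), next='b' -> output (0, 'b'), add 'b' as idx 1
Step 2: w='b' (idx 1), next='a' -> output (1, 'a'), add 'ba' as idx 2
Step 3: w='b' (idx 1), next='b' -> output (1, 'b'), add 'bb' as idx 3
Step 4: w='bb' (idx 3), next='b' -> output (3, 'b'), add 'bbb' as idx 4
Step 5: w='' (idx 0), next='a' -> output (0, 'a'), add 'a' as idx 5
Step 6: w='a' (idx 5), next='b' -> output (5, 'b'), add 'ab' as idx 6


Encoded: [(0, 'b'), (1, 'a'), (1, 'b'), (3, 'b'), (0, 'a'), (5, 'b')]


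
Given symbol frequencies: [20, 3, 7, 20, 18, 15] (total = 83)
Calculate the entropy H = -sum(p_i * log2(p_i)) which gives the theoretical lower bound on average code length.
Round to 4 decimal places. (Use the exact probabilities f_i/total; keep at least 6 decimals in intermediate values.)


Per-symbol terms -p_i * log2(p_i) with p_i = f_i/83:
  p = 20/83 = 0.240964: log2(p) = -2.053111, -p*log2(p) = 0.494726
  p = 3/83 = 0.036145: log2(p) = -4.790077, -p*log2(p) = 0.173135
  p = 7/83 = 0.084337: log2(p) = -3.567685, -p*log2(p) = 0.300889
  p = 20/83 = 0.240964: log2(p) = -2.053111, -p*log2(p) = 0.494726
  p = 18/83 = 0.216867: log2(p) = -2.205114, -p*log2(p) = 0.478218
  p = 15/83 = 0.180723: log2(p) = -2.468149, -p*log2(p) = 0.446051
H = 0.494726 + 0.173135 + 0.300889 + 0.494726 + 0.478218 + 0.446051 = 2.387745

H = 2.3877 bits/symbol


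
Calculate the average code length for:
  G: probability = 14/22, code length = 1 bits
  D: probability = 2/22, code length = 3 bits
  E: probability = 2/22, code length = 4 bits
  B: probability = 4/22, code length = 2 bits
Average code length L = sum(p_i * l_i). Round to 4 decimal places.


Weighted contributions p_i * l_i:
  G: (14/22) * 1 = 14/22
  D: (2/22) * 3 = 6/22
  E: (2/22) * 4 = 8/22
  B: (4/22) * 2 = 8/22
Sum = (14 + 6 + 8 + 8)/22 = 36/22

L = 36/22 = 1.6364 bits/symbol


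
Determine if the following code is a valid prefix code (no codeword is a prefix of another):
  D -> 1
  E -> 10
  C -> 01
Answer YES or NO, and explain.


Checking each pair (does one codeword prefix another?):
  D='1' vs E='10': prefix -- VIOLATION

NO -- this is NOT a valid prefix code. D (1) is a prefix of E (10).


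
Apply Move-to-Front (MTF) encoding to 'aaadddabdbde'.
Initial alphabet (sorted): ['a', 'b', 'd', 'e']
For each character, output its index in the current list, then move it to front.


MTF encoding:
'a': index 0 in ['a', 'b', 'd', 'e'] -> ['a', 'b', 'd', 'e']
'a': index 0 in ['a', 'b', 'd', 'e'] -> ['a', 'b', 'd', 'e']
'a': index 0 in ['a', 'b', 'd', 'e'] -> ['a', 'b', 'd', 'e']
'd': index 2 in ['a', 'b', 'd', 'e'] -> ['d', 'a', 'b', 'e']
'd': index 0 in ['d', 'a', 'b', 'e'] -> ['d', 'a', 'b', 'e']
'd': index 0 in ['d', 'a', 'b', 'e'] -> ['d', 'a', 'b', 'e']
'a': index 1 in ['d', 'a', 'b', 'e'] -> ['a', 'd', 'b', 'e']
'b': index 2 in ['a', 'd', 'b', 'e'] -> ['b', 'a', 'd', 'e']
'd': index 2 in ['b', 'a', 'd', 'e'] -> ['d', 'b', 'a', 'e']
'b': index 1 in ['d', 'b', 'a', 'e'] -> ['b', 'd', 'a', 'e']
'd': index 1 in ['b', 'd', 'a', 'e'] -> ['d', 'b', 'a', 'e']
'e': index 3 in ['d', 'b', 'a', 'e'] -> ['e', 'd', 'b', 'a']


Output: [0, 0, 0, 2, 0, 0, 1, 2, 2, 1, 1, 3]


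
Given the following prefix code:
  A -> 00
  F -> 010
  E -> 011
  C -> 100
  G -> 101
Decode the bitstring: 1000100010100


Decoding step by step:
Bits 100 -> C
Bits 010 -> F
Bits 00 -> A
Bits 101 -> G
Bits 00 -> A


Decoded message: CFAGA


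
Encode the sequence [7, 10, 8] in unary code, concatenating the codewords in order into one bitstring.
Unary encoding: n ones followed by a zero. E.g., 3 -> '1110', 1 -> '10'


Encode each number as n ones followed by a terminating 0:
  7 -> 11111110 (8 bits)
  10 -> 11111111110 (11 bits)
  8 -> 111111110 (9 bits)
Total length = 8 + 11 + 9 = 28 bits.

Unary([7, 10, 8]) = 1111111011111111110111111110 (28 bits)


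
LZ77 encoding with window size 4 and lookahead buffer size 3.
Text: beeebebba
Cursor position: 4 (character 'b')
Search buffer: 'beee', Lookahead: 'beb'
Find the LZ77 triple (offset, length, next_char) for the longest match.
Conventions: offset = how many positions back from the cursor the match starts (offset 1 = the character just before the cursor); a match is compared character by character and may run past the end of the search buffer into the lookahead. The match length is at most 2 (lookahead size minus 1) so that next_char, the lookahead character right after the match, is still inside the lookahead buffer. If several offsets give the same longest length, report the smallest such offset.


Try each offset into the search buffer:
  offset=1 (pos 3, char 'e'): match length 0
  offset=2 (pos 2, char 'e'): match length 0
  offset=3 (pos 1, char 'e'): match length 0
  offset=4 (pos 0, char 'b'): match length 2
Longest match has length 2 at offset 4.
next_char = character at position 4 + 2 = 6 -> 'b'

Best match: offset=4, length=2 (matching 'be' starting at position 0)
LZ77 triple: (4, 2, 'b')


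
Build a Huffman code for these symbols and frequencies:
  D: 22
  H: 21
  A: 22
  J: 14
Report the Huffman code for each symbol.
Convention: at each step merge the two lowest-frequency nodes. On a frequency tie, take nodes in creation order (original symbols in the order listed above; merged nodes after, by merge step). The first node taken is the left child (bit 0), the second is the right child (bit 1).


Huffman tree construction:
Step 1: Merge J(14) + H(21) = 35
Step 2: Merge D(22) + A(22) = 44
Step 3: Merge (J+H)(35) + (D+A)(44) = 79
Read each symbol's code off the tree from the root (left child = 0, right child = 1).

Codes:
  D: 10 (length 2)
  H: 01 (length 2)
  A: 11 (length 2)
  J: 00 (length 2)
Average code length: 158/79 = 2.0000 bits/symbol


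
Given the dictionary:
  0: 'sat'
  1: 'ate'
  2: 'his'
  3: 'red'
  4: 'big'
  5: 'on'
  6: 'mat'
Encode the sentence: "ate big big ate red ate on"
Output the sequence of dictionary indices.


Look up each word in the dictionary:
  'ate' -> 1
  'big' -> 4
  'big' -> 4
  'ate' -> 1
  'red' -> 3
  'ate' -> 1
  'on' -> 5

Encoded: [1, 4, 4, 1, 3, 1, 5]


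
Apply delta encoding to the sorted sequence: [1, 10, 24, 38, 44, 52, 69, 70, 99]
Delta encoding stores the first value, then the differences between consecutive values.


First value: 1
Deltas:
  10 - 1 = 9
  24 - 10 = 14
  38 - 24 = 14
  44 - 38 = 6
  52 - 44 = 8
  69 - 52 = 17
  70 - 69 = 1
  99 - 70 = 29


Delta encoded: [1, 9, 14, 14, 6, 8, 17, 1, 29]


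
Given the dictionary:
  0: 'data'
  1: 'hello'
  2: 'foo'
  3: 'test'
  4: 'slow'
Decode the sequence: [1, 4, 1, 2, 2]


Look up each index in the dictionary:
  1 -> 'hello'
  4 -> 'slow'
  1 -> 'hello'
  2 -> 'foo'
  2 -> 'foo'

Decoded: "hello slow hello foo foo"


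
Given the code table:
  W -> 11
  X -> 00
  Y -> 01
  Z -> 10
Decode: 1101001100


Decoding:
11 -> W
01 -> Y
00 -> X
11 -> W
00 -> X


Result: WYXWX


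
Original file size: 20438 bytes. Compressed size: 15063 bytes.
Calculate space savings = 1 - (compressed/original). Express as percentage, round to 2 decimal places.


ratio = compressed/original = 15063/20438 = 0.737009
savings = 1 - ratio = 1 - 0.737009 = 0.262991
as a percentage: 0.262991 * 100 = 26.3%

Space savings = 1 - 15063/20438 = 26.3%


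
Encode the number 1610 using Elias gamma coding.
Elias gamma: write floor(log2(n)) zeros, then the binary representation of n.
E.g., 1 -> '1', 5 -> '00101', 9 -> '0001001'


num_bits = floor(log2(1610)) + 1 = 11
leading_zeros = num_bits - 1 = 10
binary(1610) = 11001001010

Elias gamma(1610) = '0000000000' + '11001001010' = 000000000011001001010 (21 bits)


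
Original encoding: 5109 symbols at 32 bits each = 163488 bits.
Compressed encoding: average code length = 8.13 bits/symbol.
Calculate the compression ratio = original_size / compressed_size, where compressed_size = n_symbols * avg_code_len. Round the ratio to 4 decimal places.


original_size = n_symbols * orig_bits = 5109 * 32 = 163488 bits
compressed_size = n_symbols * avg_code_len = 5109 * 8.13 = 41536.17 bits
ratio = original_size / compressed_size = 163488 / 41536.17 = 3.936

Compression ratio = 3.936


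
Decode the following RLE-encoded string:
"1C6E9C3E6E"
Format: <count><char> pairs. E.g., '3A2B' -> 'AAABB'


Expanding each <count><char> pair:
  1C -> 'C'
  6E -> 'EEEEEE'
  9C -> 'CCCCCCCCC'
  3E -> 'EEE'
  6E -> 'EEEEEE'

Decoded = CEEEEEECCCCCCCCCEEEEEEEEE


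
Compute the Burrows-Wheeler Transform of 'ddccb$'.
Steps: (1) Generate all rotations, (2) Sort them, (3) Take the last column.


Rotations (sorted):
  0: $ddccb -> last char: b
  1: b$ddcc -> last char: c
  2: cb$ddc -> last char: c
  3: ccb$dd -> last char: d
  4: dccb$d -> last char: d
  5: ddccb$ -> last char: $


BWT = bccdd$


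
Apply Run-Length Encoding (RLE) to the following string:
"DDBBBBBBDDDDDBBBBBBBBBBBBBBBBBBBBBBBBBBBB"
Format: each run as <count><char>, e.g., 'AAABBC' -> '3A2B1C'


Scanning runs left to right:
  i=0: run of 'D' x 2 -> '2D'
  i=2: run of 'B' x 6 -> '6B'
  i=8: run of 'D' x 5 -> '5D'
  i=13: run of 'B' x 28 -> '28B'

RLE = 2D6B5D28B


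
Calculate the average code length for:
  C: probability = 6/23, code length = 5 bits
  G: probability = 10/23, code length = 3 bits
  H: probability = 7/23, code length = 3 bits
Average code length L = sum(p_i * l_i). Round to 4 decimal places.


Weighted contributions p_i * l_i:
  C: (6/23) * 5 = 30/23
  G: (10/23) * 3 = 30/23
  H: (7/23) * 3 = 21/23
Sum = (30 + 30 + 21)/23 = 81/23

L = 81/23 = 3.5217 bits/symbol


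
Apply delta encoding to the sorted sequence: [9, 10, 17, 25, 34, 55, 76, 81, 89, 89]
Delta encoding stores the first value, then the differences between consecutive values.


First value: 9
Deltas:
  10 - 9 = 1
  17 - 10 = 7
  25 - 17 = 8
  34 - 25 = 9
  55 - 34 = 21
  76 - 55 = 21
  81 - 76 = 5
  89 - 81 = 8
  89 - 89 = 0


Delta encoded: [9, 1, 7, 8, 9, 21, 21, 5, 8, 0]


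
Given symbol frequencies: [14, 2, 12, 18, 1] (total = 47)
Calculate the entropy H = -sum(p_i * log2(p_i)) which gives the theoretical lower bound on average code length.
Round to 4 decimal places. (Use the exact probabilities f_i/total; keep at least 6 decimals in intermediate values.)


Per-symbol terms -p_i * log2(p_i) with p_i = f_i/47:
  p = 14/47 = 0.297872: log2(p) = -1.747234, -p*log2(p) = 0.520453
  p = 2/47 = 0.042553: log2(p) = -4.554589, -p*log2(p) = 0.193812
  p = 12/47 = 0.255319: log2(p) = -1.969626, -p*log2(p) = 0.502883
  p = 18/47 = 0.382979: log2(p) = -1.384664, -p*log2(p) = 0.530297
  p = 1/47 = 0.021277: log2(p) = -5.554589, -p*log2(p) = 0.118183
H = 0.520453 + 0.193812 + 0.502883 + 0.530297 + 0.118183 = 1.865628

H = 1.8656 bits/symbol


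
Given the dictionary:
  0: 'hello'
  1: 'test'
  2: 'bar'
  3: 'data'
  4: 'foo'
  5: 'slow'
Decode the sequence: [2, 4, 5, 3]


Look up each index in the dictionary:
  2 -> 'bar'
  4 -> 'foo'
  5 -> 'slow'
  3 -> 'data'

Decoded: "bar foo slow data"


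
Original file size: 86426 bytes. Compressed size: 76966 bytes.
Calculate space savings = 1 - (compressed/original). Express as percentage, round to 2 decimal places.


ratio = compressed/original = 76966/86426 = 0.890542
savings = 1 - ratio = 1 - 0.890542 = 0.109458
as a percentage: 0.109458 * 100 = 10.95%

Space savings = 1 - 76966/86426 = 10.95%


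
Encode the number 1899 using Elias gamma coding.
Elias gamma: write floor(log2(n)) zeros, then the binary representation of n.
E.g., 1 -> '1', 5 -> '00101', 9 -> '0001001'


num_bits = floor(log2(1899)) + 1 = 11
leading_zeros = num_bits - 1 = 10
binary(1899) = 11101101011

Elias gamma(1899) = '0000000000' + '11101101011' = 000000000011101101011 (21 bits)


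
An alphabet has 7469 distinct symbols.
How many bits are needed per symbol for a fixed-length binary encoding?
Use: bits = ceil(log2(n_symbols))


log2(7469) = 12.8667
Bracket: 2^12 = 4096 < 7469 <= 2^13 = 8192
So ceil(log2(7469)) = 13

bits = ceil(log2(7469)) = ceil(12.8667) = 13 bits


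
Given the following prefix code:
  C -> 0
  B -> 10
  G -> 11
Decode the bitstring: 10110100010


Decoding step by step:
Bits 10 -> B
Bits 11 -> G
Bits 0 -> C
Bits 10 -> B
Bits 0 -> C
Bits 0 -> C
Bits 10 -> B


Decoded message: BGCBCCB


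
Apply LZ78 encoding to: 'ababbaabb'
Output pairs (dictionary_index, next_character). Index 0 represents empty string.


LZ78 encoding steps:
Dictionary: {0: ''}
Step 1: w='' (idx 0), next='a' -> output (0, 'a'), add 'a' as idx 1
Step 2: w='' (idx 0), next='b' -> output (0, 'b'), add 'b' as idx 2
Step 3: w='a' (idx 1), next='b' -> output (1, 'b'), add 'ab' as idx 3
Step 4: w='b' (idx 2), next='a' -> output (2, 'a'), add 'ba' as idx 4
Step 5: w='ab' (idx 3), next='b' -> output (3, 'b'), add 'abb' as idx 5


Encoded: [(0, 'a'), (0, 'b'), (1, 'b'), (2, 'a'), (3, 'b')]


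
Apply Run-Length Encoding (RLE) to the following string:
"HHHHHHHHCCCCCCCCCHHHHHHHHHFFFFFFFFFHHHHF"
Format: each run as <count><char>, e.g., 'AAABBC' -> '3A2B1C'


Scanning runs left to right:
  i=0: run of 'H' x 8 -> '8H'
  i=8: run of 'C' x 9 -> '9C'
  i=17: run of 'H' x 9 -> '9H'
  i=26: run of 'F' x 9 -> '9F'
  i=35: run of 'H' x 4 -> '4H'
  i=39: run of 'F' x 1 -> '1F'

RLE = 8H9C9H9F4H1F


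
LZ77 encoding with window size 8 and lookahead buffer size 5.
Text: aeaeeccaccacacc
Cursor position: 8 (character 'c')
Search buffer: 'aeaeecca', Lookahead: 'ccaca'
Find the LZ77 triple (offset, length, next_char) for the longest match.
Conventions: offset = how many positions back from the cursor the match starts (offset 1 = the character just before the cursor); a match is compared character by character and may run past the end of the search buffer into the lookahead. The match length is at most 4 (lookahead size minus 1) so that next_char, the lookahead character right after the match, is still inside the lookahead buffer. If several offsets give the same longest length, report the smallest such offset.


Try each offset into the search buffer:
  offset=1 (pos 7, char 'a'): match length 0
  offset=2 (pos 6, char 'c'): match length 1
  offset=3 (pos 5, char 'c'): match length 4
  offset=4 (pos 4, char 'e'): match length 0
  offset=5 (pos 3, char 'e'): match length 0
  offset=6 (pos 2, char 'a'): match length 0
  offset=7 (pos 1, char 'e'): match length 0
  offset=8 (pos 0, char 'a'): match length 0
Longest match has length 4 at offset 3.
next_char = character at position 8 + 4 = 12 -> 'a'

Best match: offset=3, length=4 (matching 'ccac' starting at position 5)
LZ77 triple: (3, 4, 'a')


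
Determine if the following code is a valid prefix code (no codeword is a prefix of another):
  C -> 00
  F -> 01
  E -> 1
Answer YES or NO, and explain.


Checking each pair (does one codeword prefix another?):
  C='00' vs F='01': no prefix
  C='00' vs E='1': no prefix
  F='01' vs C='00': no prefix
  F='01' vs E='1': no prefix
  E='1' vs C='00': no prefix
  E='1' vs F='01': no prefix
No violation found over all pairs.

YES -- this is a valid prefix code. No codeword is a prefix of any other codeword.


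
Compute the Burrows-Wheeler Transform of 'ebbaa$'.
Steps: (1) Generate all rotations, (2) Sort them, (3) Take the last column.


Rotations (sorted):
  0: $ebbaa -> last char: a
  1: a$ebba -> last char: a
  2: aa$ebb -> last char: b
  3: baa$eb -> last char: b
  4: bbaa$e -> last char: e
  5: ebbaa$ -> last char: $


BWT = aabbe$


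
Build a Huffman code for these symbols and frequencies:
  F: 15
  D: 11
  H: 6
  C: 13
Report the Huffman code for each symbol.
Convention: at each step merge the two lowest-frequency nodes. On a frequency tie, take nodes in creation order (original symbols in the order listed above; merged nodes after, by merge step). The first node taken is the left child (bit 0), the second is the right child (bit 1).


Huffman tree construction:
Step 1: Merge H(6) + D(11) = 17
Step 2: Merge C(13) + F(15) = 28
Step 3: Merge (H+D)(17) + (C+F)(28) = 45
Read each symbol's code off the tree from the root (left child = 0, right child = 1).

Codes:
  F: 11 (length 2)
  D: 01 (length 2)
  H: 00 (length 2)
  C: 10 (length 2)
Average code length: 90/45 = 2.0000 bits/symbol


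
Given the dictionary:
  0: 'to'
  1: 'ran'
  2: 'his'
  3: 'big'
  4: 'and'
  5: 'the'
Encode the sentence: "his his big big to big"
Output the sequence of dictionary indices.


Look up each word in the dictionary:
  'his' -> 2
  'his' -> 2
  'big' -> 3
  'big' -> 3
  'to' -> 0
  'big' -> 3

Encoded: [2, 2, 3, 3, 0, 3]


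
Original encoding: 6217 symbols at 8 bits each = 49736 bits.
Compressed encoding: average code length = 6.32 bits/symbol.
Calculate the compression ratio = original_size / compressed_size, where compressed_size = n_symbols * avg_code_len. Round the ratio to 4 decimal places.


original_size = n_symbols * orig_bits = 6217 * 8 = 49736 bits
compressed_size = n_symbols * avg_code_len = 6217 * 6.32 = 39291.44 bits
ratio = original_size / compressed_size = 49736 / 39291.44 = 1.2658

Compression ratio = 1.2658


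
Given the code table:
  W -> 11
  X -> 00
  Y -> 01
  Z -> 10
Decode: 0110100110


Decoding:
01 -> Y
10 -> Z
10 -> Z
01 -> Y
10 -> Z


Result: YZZYZ


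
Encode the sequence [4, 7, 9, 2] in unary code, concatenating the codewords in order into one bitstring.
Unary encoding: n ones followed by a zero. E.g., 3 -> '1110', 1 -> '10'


Encode each number as n ones followed by a terminating 0:
  4 -> 11110 (5 bits)
  7 -> 11111110 (8 bits)
  9 -> 1111111110 (10 bits)
  2 -> 110 (3 bits)
Total length = 5 + 8 + 10 + 3 = 26 bits.

Unary([4, 7, 9, 2]) = 11110111111101111111110110 (26 bits)


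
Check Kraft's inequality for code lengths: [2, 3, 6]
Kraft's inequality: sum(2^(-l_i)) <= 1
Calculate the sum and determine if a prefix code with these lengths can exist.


Sum = 2^(-2) + 2^(-3) + 2^(-6)
    = 0.25 + 0.125 + 0.015625
    = 25/64 = 0.390625
Since 0.390625 <= 1, Kraft's inequality IS satisfied.
A prefix code with these lengths CAN exist.

Kraft sum = 0.390625. Satisfied.


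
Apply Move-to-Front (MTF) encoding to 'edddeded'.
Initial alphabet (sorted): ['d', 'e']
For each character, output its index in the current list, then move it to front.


MTF encoding:
'e': index 1 in ['d', 'e'] -> ['e', 'd']
'd': index 1 in ['e', 'd'] -> ['d', 'e']
'd': index 0 in ['d', 'e'] -> ['d', 'e']
'd': index 0 in ['d', 'e'] -> ['d', 'e']
'e': index 1 in ['d', 'e'] -> ['e', 'd']
'd': index 1 in ['e', 'd'] -> ['d', 'e']
'e': index 1 in ['d', 'e'] -> ['e', 'd']
'd': index 1 in ['e', 'd'] -> ['d', 'e']


Output: [1, 1, 0, 0, 1, 1, 1, 1]


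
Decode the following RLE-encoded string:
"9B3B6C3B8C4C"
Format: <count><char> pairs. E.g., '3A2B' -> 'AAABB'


Expanding each <count><char> pair:
  9B -> 'BBBBBBBBB'
  3B -> 'BBB'
  6C -> 'CCCCCC'
  3B -> 'BBB'
  8C -> 'CCCCCCCC'
  4C -> 'CCCC'

Decoded = BBBBBBBBBBBBCCCCCCBBBCCCCCCCCCCCC


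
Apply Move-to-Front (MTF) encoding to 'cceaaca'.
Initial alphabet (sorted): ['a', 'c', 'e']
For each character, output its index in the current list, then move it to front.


MTF encoding:
'c': index 1 in ['a', 'c', 'e'] -> ['c', 'a', 'e']
'c': index 0 in ['c', 'a', 'e'] -> ['c', 'a', 'e']
'e': index 2 in ['c', 'a', 'e'] -> ['e', 'c', 'a']
'a': index 2 in ['e', 'c', 'a'] -> ['a', 'e', 'c']
'a': index 0 in ['a', 'e', 'c'] -> ['a', 'e', 'c']
'c': index 2 in ['a', 'e', 'c'] -> ['c', 'a', 'e']
'a': index 1 in ['c', 'a', 'e'] -> ['a', 'c', 'e']


Output: [1, 0, 2, 2, 0, 2, 1]


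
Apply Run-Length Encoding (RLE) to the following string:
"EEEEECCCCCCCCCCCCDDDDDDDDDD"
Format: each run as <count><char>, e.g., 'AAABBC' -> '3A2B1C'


Scanning runs left to right:
  i=0: run of 'E' x 5 -> '5E'
  i=5: run of 'C' x 12 -> '12C'
  i=17: run of 'D' x 10 -> '10D'

RLE = 5E12C10D


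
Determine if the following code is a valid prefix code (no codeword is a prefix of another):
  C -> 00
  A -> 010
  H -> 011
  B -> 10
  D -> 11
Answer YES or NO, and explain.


Checking each pair (does one codeword prefix another?):
  C='00' vs A='010': no prefix
  C='00' vs H='011': no prefix
  C='00' vs B='10': no prefix
  C='00' vs D='11': no prefix
  A='010' vs C='00': no prefix
  A='010' vs H='011': no prefix
  A='010' vs B='10': no prefix
  A='010' vs D='11': no prefix
  H='011' vs C='00': no prefix
  H='011' vs A='010': no prefix
  H='011' vs B='10': no prefix
  H='011' vs D='11': no prefix
  B='10' vs C='00': no prefix
  B='10' vs A='010': no prefix
  B='10' vs H='011': no prefix
  B='10' vs D='11': no prefix
  D='11' vs C='00': no prefix
  D='11' vs A='010': no prefix
  D='11' vs H='011': no prefix
  D='11' vs B='10': no prefix
No violation found over all pairs.

YES -- this is a valid prefix code. No codeword is a prefix of any other codeword.


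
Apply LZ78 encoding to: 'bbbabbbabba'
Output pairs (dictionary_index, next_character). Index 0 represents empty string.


LZ78 encoding steps:
Dictionary: {0: ''}
Step 1: w='' (idx 0), next='b' -> output (0, 'b'), add 'b' as idx 1
Step 2: w='b' (idx 1), next='b' -> output (1, 'b'), add 'bb' as idx 2
Step 3: w='' (idx 0), next='a' -> output (0, 'a'), add 'a' as idx 3
Step 4: w='bb' (idx 2), next='b' -> output (2, 'b'), add 'bbb' as idx 4
Step 5: w='a' (idx 3), next='b' -> output (3, 'b'), add 'ab' as idx 5
Step 6: w='b' (idx 1), next='a' -> output (1, 'a'), add 'ba' as idx 6


Encoded: [(0, 'b'), (1, 'b'), (0, 'a'), (2, 'b'), (3, 'b'), (1, 'a')]


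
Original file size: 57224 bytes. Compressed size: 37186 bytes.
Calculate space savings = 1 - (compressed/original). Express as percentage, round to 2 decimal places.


ratio = compressed/original = 37186/57224 = 0.649832
savings = 1 - ratio = 1 - 0.649832 = 0.350168
as a percentage: 0.350168 * 100 = 35.02%

Space savings = 1 - 37186/57224 = 35.02%


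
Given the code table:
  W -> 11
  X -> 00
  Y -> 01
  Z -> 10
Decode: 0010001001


Decoding:
00 -> X
10 -> Z
00 -> X
10 -> Z
01 -> Y


Result: XZXZY


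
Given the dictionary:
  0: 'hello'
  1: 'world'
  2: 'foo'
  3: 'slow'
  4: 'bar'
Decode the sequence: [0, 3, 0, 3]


Look up each index in the dictionary:
  0 -> 'hello'
  3 -> 'slow'
  0 -> 'hello'
  3 -> 'slow'

Decoded: "hello slow hello slow"


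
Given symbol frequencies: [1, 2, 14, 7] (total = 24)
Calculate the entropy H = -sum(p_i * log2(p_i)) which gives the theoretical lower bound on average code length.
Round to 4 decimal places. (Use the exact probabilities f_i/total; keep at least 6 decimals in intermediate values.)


Per-symbol terms -p_i * log2(p_i) with p_i = f_i/24:
  p = 1/24 = 0.041667: log2(p) = -4.584963, -p*log2(p) = 0.191040
  p = 2/24 = 0.083333: log2(p) = -3.584963, -p*log2(p) = 0.298747
  p = 14/24 = 0.583333: log2(p) = -0.777608, -p*log2(p) = 0.453604
  p = 7/24 = 0.291667: log2(p) = -1.777608, -p*log2(p) = 0.518469
H = 0.191040 + 0.298747 + 0.453604 + 0.518469 = 1.461860

H = 1.4619 bits/symbol


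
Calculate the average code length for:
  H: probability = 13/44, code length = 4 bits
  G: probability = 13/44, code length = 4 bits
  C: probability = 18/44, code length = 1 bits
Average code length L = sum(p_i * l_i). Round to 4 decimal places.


Weighted contributions p_i * l_i:
  H: (13/44) * 4 = 52/44
  G: (13/44) * 4 = 52/44
  C: (18/44) * 1 = 18/44
Sum = (52 + 52 + 18)/44 = 122/44

L = 122/44 = 2.7727 bits/symbol


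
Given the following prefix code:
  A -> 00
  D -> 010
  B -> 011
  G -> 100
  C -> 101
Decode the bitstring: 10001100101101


Decoding step by step:
Bits 100 -> G
Bits 011 -> B
Bits 00 -> A
Bits 101 -> C
Bits 101 -> C


Decoded message: GBACC


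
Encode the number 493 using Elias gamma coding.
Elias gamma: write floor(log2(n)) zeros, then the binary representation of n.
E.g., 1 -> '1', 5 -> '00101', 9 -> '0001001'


num_bits = floor(log2(493)) + 1 = 9
leading_zeros = num_bits - 1 = 8
binary(493) = 111101101

Elias gamma(493) = '00000000' + '111101101' = 00000000111101101 (17 bits)


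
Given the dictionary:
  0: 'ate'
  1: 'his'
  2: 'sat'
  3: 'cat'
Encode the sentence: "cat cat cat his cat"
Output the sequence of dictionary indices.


Look up each word in the dictionary:
  'cat' -> 3
  'cat' -> 3
  'cat' -> 3
  'his' -> 1
  'cat' -> 3

Encoded: [3, 3, 3, 1, 3]


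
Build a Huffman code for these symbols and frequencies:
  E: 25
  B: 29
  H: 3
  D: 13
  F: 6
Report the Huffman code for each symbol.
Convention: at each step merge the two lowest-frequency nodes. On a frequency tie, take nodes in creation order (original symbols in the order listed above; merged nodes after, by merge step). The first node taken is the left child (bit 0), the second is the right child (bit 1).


Huffman tree construction:
Step 1: Merge H(3) + F(6) = 9
Step 2: Merge (H+F)(9) + D(13) = 22
Step 3: Merge ((H+F)+D)(22) + E(25) = 47
Step 4: Merge B(29) + (((H+F)+D)+E)(47) = 76
Read each symbol's code off the tree from the root (left child = 0, right child = 1).

Codes:
  E: 11 (length 2)
  B: 0 (length 1)
  H: 1000 (length 4)
  D: 101 (length 3)
  F: 1001 (length 4)
Average code length: 154/76 = 2.0263 bits/symbol


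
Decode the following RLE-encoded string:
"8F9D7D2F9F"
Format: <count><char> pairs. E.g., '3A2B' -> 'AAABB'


Expanding each <count><char> pair:
  8F -> 'FFFFFFFF'
  9D -> 'DDDDDDDDD'
  7D -> 'DDDDDDD'
  2F -> 'FF'
  9F -> 'FFFFFFFFF'

Decoded = FFFFFFFFDDDDDDDDDDDDDDDDFFFFFFFFFFF


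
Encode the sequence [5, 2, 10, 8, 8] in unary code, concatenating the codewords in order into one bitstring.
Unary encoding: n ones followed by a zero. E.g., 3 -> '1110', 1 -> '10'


Encode each number as n ones followed by a terminating 0:
  5 -> 111110 (6 bits)
  2 -> 110 (3 bits)
  10 -> 11111111110 (11 bits)
  8 -> 111111110 (9 bits)
  8 -> 111111110 (9 bits)
Total length = 6 + 3 + 11 + 9 + 9 = 38 bits.

Unary([5, 2, 10, 8, 8]) = 11111011011111111110111111110111111110 (38 bits)


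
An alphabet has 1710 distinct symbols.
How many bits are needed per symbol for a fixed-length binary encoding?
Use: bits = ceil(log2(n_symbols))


log2(1710) = 10.7398
Bracket: 2^10 = 1024 < 1710 <= 2^11 = 2048
So ceil(log2(1710)) = 11

bits = ceil(log2(1710)) = ceil(10.7398) = 11 bits


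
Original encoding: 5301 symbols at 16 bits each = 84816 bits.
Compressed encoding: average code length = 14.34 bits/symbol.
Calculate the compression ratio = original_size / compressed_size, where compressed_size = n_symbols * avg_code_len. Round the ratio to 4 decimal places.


original_size = n_symbols * orig_bits = 5301 * 16 = 84816 bits
compressed_size = n_symbols * avg_code_len = 5301 * 14.34 = 76016.34 bits
ratio = original_size / compressed_size = 84816 / 76016.34 = 1.1158

Compression ratio = 1.1158


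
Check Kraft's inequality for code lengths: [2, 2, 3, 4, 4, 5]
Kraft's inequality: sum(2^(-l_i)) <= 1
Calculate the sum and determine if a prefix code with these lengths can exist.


Sum = 2^(-2) + 2^(-2) + 2^(-3) + 2^(-4) + 2^(-4) + 2^(-5)
    = 0.25 + 0.25 + 0.125 + 0.0625 + 0.0625 + 0.03125
    = 25/32 = 0.78125
Since 0.78125 <= 1, Kraft's inequality IS satisfied.
A prefix code with these lengths CAN exist.

Kraft sum = 0.78125. Satisfied.


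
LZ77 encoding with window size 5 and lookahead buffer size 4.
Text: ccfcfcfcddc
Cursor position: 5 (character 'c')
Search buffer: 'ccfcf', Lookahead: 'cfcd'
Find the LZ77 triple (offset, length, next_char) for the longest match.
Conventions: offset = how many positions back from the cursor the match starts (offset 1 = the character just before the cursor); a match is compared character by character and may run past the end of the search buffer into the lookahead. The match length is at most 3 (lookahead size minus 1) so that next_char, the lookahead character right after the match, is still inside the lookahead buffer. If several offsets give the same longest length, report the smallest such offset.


Try each offset into the search buffer:
  offset=1 (pos 4, char 'f'): match length 0
  offset=2 (pos 3, char 'c'): match length 3
  offset=3 (pos 2, char 'f'): match length 0
  offset=4 (pos 1, char 'c'): match length 3
  offset=5 (pos 0, char 'c'): match length 1
Longest match has length 3, found at offsets 2, 4; take the smallest, offset 2.
next_char = character at position 5 + 3 = 8 -> 'd'

Best match: offset=2, length=3 (matching 'cfc' starting at position 3)
LZ77 triple: (2, 3, 'd')


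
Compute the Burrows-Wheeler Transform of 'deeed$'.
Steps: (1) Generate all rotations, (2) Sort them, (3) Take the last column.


Rotations (sorted):
  0: $deeed -> last char: d
  1: d$deee -> last char: e
  2: deeed$ -> last char: $
  3: ed$dee -> last char: e
  4: eed$de -> last char: e
  5: eeed$d -> last char: d


BWT = de$eed


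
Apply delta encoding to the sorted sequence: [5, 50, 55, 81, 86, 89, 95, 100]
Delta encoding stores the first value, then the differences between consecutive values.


First value: 5
Deltas:
  50 - 5 = 45
  55 - 50 = 5
  81 - 55 = 26
  86 - 81 = 5
  89 - 86 = 3
  95 - 89 = 6
  100 - 95 = 5


Delta encoded: [5, 45, 5, 26, 5, 3, 6, 5]


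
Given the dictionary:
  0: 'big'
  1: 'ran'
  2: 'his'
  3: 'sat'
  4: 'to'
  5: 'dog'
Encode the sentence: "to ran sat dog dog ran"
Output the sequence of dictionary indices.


Look up each word in the dictionary:
  'to' -> 4
  'ran' -> 1
  'sat' -> 3
  'dog' -> 5
  'dog' -> 5
  'ran' -> 1

Encoded: [4, 1, 3, 5, 5, 1]


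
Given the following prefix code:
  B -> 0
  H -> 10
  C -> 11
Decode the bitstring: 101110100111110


Decoding step by step:
Bits 10 -> H
Bits 11 -> C
Bits 10 -> H
Bits 10 -> H
Bits 0 -> B
Bits 11 -> C
Bits 11 -> C
Bits 10 -> H


Decoded message: HCHHBCCH


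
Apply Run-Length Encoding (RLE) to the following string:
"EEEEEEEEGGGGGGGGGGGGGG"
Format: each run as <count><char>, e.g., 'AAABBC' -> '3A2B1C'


Scanning runs left to right:
  i=0: run of 'E' x 8 -> '8E'
  i=8: run of 'G' x 14 -> '14G'

RLE = 8E14G


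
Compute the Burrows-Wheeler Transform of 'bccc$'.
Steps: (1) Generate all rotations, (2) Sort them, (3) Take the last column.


Rotations (sorted):
  0: $bccc -> last char: c
  1: bccc$ -> last char: $
  2: c$bcc -> last char: c
  3: cc$bc -> last char: c
  4: ccc$b -> last char: b


BWT = c$ccb


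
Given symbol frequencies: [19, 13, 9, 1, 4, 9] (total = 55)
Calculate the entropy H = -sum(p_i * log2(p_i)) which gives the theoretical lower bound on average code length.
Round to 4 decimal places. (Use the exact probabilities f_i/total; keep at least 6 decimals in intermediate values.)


Per-symbol terms -p_i * log2(p_i) with p_i = f_i/55:
  p = 19/55 = 0.345455: log2(p) = -1.533432, -p*log2(p) = 0.529731
  p = 13/55 = 0.236364: log2(p) = -2.080920, -p*log2(p) = 0.491854
  p = 9/55 = 0.163636: log2(p) = -2.611435, -p*log2(p) = 0.427326
  p = 1/55 = 0.018182: log2(p) = -5.781360, -p*log2(p) = 0.105116
  p = 4/55 = 0.072727: log2(p) = -3.781360, -p*log2(p) = 0.275008
  p = 9/55 = 0.163636: log2(p) = -2.611435, -p*log2(p) = 0.427326
H = 0.529731 + 0.491854 + 0.427326 + 0.105116 + 0.275008 + 0.427326 = 2.256361

H = 2.2564 bits/symbol


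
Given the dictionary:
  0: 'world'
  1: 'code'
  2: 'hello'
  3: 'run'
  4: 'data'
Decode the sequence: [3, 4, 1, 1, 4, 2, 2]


Look up each index in the dictionary:
  3 -> 'run'
  4 -> 'data'
  1 -> 'code'
  1 -> 'code'
  4 -> 'data'
  2 -> 'hello'
  2 -> 'hello'

Decoded: "run data code code data hello hello"


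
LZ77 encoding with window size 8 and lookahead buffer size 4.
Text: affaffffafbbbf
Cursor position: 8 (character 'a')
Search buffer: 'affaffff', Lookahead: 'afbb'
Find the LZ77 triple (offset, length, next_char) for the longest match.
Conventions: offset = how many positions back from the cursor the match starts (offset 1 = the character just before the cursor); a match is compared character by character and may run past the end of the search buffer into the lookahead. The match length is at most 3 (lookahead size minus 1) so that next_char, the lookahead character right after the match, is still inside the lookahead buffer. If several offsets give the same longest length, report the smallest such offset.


Try each offset into the search buffer:
  offset=1 (pos 7, char 'f'): match length 0
  offset=2 (pos 6, char 'f'): match length 0
  offset=3 (pos 5, char 'f'): match length 0
  offset=4 (pos 4, char 'f'): match length 0
  offset=5 (pos 3, char 'a'): match length 2
  offset=6 (pos 2, char 'f'): match length 0
  offset=7 (pos 1, char 'f'): match length 0
  offset=8 (pos 0, char 'a'): match length 2
Longest match has length 2, found at offsets 5, 8; take the smallest, offset 5.
next_char = character at position 8 + 2 = 10 -> 'b'

Best match: offset=5, length=2 (matching 'af' starting at position 3)
LZ77 triple: (5, 2, 'b')


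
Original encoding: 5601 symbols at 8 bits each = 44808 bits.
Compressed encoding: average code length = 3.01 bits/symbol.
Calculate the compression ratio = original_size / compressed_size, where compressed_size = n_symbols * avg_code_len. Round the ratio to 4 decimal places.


original_size = n_symbols * orig_bits = 5601 * 8 = 44808 bits
compressed_size = n_symbols * avg_code_len = 5601 * 3.01 = 16859.01 bits
ratio = original_size / compressed_size = 44808 / 16859.01 = 2.6578

Compression ratio = 2.6578


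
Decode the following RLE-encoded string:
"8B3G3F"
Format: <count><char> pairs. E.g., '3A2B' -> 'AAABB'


Expanding each <count><char> pair:
  8B -> 'BBBBBBBB'
  3G -> 'GGG'
  3F -> 'FFF'

Decoded = BBBBBBBBGGGFFF


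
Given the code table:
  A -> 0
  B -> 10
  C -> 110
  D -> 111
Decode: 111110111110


Decoding:
111 -> D
110 -> C
111 -> D
110 -> C


Result: DCDC


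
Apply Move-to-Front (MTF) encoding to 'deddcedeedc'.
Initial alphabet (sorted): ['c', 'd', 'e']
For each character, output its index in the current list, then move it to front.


MTF encoding:
'd': index 1 in ['c', 'd', 'e'] -> ['d', 'c', 'e']
'e': index 2 in ['d', 'c', 'e'] -> ['e', 'd', 'c']
'd': index 1 in ['e', 'd', 'c'] -> ['d', 'e', 'c']
'd': index 0 in ['d', 'e', 'c'] -> ['d', 'e', 'c']
'c': index 2 in ['d', 'e', 'c'] -> ['c', 'd', 'e']
'e': index 2 in ['c', 'd', 'e'] -> ['e', 'c', 'd']
'd': index 2 in ['e', 'c', 'd'] -> ['d', 'e', 'c']
'e': index 1 in ['d', 'e', 'c'] -> ['e', 'd', 'c']
'e': index 0 in ['e', 'd', 'c'] -> ['e', 'd', 'c']
'd': index 1 in ['e', 'd', 'c'] -> ['d', 'e', 'c']
'c': index 2 in ['d', 'e', 'c'] -> ['c', 'd', 'e']


Output: [1, 2, 1, 0, 2, 2, 2, 1, 0, 1, 2]


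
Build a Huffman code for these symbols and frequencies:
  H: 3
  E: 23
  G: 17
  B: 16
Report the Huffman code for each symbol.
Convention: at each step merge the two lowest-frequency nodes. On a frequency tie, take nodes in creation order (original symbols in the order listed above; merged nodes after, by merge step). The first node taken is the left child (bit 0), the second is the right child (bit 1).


Huffman tree construction:
Step 1: Merge H(3) + B(16) = 19
Step 2: Merge G(17) + (H+B)(19) = 36
Step 3: Merge E(23) + (G+(H+B))(36) = 59
Read each symbol's code off the tree from the root (left child = 0, right child = 1).

Codes:
  H: 110 (length 3)
  E: 0 (length 1)
  G: 10 (length 2)
  B: 111 (length 3)
Average code length: 114/59 = 1.9322 bits/symbol


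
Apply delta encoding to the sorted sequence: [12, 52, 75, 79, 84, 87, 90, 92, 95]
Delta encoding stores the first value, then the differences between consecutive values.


First value: 12
Deltas:
  52 - 12 = 40
  75 - 52 = 23
  79 - 75 = 4
  84 - 79 = 5
  87 - 84 = 3
  90 - 87 = 3
  92 - 90 = 2
  95 - 92 = 3


Delta encoded: [12, 40, 23, 4, 5, 3, 3, 2, 3]


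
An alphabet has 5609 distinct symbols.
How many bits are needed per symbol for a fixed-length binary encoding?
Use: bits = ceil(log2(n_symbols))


log2(5609) = 12.4535
Bracket: 2^12 = 4096 < 5609 <= 2^13 = 8192
So ceil(log2(5609)) = 13

bits = ceil(log2(5609)) = ceil(12.4535) = 13 bits


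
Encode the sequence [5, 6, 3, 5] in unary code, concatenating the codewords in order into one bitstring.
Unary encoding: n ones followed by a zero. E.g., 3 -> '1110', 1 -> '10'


Encode each number as n ones followed by a terminating 0:
  5 -> 111110 (6 bits)
  6 -> 1111110 (7 bits)
  3 -> 1110 (4 bits)
  5 -> 111110 (6 bits)
Total length = 6 + 7 + 4 + 6 = 23 bits.

Unary([5, 6, 3, 5]) = 11111011111101110111110 (23 bits)


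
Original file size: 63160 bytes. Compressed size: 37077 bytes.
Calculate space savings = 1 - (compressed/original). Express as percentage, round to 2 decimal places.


ratio = compressed/original = 37077/63160 = 0.587033
savings = 1 - ratio = 1 - 0.587033 = 0.412967
as a percentage: 0.412967 * 100 = 41.3%

Space savings = 1 - 37077/63160 = 41.3%


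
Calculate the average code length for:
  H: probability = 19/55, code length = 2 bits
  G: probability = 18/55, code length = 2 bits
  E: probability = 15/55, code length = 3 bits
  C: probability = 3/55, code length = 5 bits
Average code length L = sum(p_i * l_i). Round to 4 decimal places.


Weighted contributions p_i * l_i:
  H: (19/55) * 2 = 38/55
  G: (18/55) * 2 = 36/55
  E: (15/55) * 3 = 45/55
  C: (3/55) * 5 = 15/55
Sum = (38 + 36 + 45 + 15)/55 = 134/55

L = 134/55 = 2.4364 bits/symbol


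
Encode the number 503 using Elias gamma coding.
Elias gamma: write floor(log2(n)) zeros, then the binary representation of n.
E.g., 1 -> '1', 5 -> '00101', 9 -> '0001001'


num_bits = floor(log2(503)) + 1 = 9
leading_zeros = num_bits - 1 = 8
binary(503) = 111110111

Elias gamma(503) = '00000000' + '111110111' = 00000000111110111 (17 bits)


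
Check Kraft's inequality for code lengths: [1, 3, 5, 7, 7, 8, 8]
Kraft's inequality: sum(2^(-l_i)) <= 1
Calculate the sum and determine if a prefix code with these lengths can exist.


Sum = 2^(-1) + 2^(-3) + 2^(-5) + 2^(-7) + 2^(-7) + 2^(-8) + 2^(-8)
    = 0.5 + 0.125 + 0.03125 + 0.0078125 + 0.0078125 + 0.00390625 + 0.00390625
    = 174/256 = 0.6796875
Since 0.6796875 <= 1, Kraft's inequality IS satisfied.
A prefix code with these lengths CAN exist.

Kraft sum = 0.6796875. Satisfied.


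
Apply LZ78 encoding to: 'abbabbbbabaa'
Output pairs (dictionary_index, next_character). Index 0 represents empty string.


LZ78 encoding steps:
Dictionary: {0: ''}
Step 1: w='' (idx 0), next='a' -> output (0, 'a'), add 'a' as idx 1
Step 2: w='' (idx 0), next='b' -> output (0, 'b'), add 'b' as idx 2
Step 3: w='b' (idx 2), next='a' -> output (2, 'a'), add 'ba' as idx 3
Step 4: w='b' (idx 2), next='b' -> output (2, 'b'), add 'bb' as idx 4
Step 5: w='bb' (idx 4), next='a' -> output (4, 'a'), add 'bba' as idx 5
Step 6: w='ba' (idx 3), next='a' -> output (3, 'a'), add 'baa' as idx 6


Encoded: [(0, 'a'), (0, 'b'), (2, 'a'), (2, 'b'), (4, 'a'), (3, 'a')]


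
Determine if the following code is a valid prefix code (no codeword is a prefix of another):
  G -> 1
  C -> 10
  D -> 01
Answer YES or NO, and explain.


Checking each pair (does one codeword prefix another?):
  G='1' vs C='10': prefix -- VIOLATION

NO -- this is NOT a valid prefix code. G (1) is a prefix of C (10).


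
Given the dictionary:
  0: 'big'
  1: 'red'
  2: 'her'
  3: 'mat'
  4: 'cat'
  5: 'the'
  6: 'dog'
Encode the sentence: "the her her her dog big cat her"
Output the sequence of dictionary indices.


Look up each word in the dictionary:
  'the' -> 5
  'her' -> 2
  'her' -> 2
  'her' -> 2
  'dog' -> 6
  'big' -> 0
  'cat' -> 4
  'her' -> 2

Encoded: [5, 2, 2, 2, 6, 0, 4, 2]
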